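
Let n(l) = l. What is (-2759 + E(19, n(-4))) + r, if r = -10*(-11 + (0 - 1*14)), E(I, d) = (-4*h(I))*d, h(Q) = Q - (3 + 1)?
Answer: -2269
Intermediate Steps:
h(Q) = -4 + Q (h(Q) = Q - 1*4 = Q - 4 = -4 + Q)
E(I, d) = d*(16 - 4*I) (E(I, d) = (-4*(-4 + I))*d = (16 - 4*I)*d = d*(16 - 4*I))
r = 250 (r = -10*(-11 + (0 - 14)) = -10*(-11 - 14) = -10*(-25) = 250)
(-2759 + E(19, n(-4))) + r = (-2759 + 4*(-4)*(4 - 1*19)) + 250 = (-2759 + 4*(-4)*(4 - 19)) + 250 = (-2759 + 4*(-4)*(-15)) + 250 = (-2759 + 240) + 250 = -2519 + 250 = -2269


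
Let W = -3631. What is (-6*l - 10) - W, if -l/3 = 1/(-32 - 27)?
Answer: 213621/59 ≈ 3620.7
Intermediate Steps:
l = 3/59 (l = -3/(-32 - 27) = -3/(-59) = -3*(-1/59) = 3/59 ≈ 0.050847)
(-6*l - 10) - W = (-6*3/59 - 10) - 1*(-3631) = (-18/59 - 10) + 3631 = -608/59 + 3631 = 213621/59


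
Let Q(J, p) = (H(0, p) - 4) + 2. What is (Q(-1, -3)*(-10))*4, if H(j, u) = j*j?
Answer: 80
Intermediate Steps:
H(j, u) = j²
Q(J, p) = -2 (Q(J, p) = (0² - 4) + 2 = (0 - 4) + 2 = -4 + 2 = -2)
(Q(-1, -3)*(-10))*4 = -2*(-10)*4 = 20*4 = 80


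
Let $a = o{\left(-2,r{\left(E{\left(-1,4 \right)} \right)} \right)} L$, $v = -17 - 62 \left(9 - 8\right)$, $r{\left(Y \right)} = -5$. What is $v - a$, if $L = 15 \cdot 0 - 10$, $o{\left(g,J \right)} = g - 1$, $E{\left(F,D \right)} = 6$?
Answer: $-109$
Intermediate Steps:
$o{\left(g,J \right)} = -1 + g$
$v = -79$ ($v = -17 - 62 \left(9 - 8\right) = -17 - 62 = -79$)
$L = -10$ ($L = 0 - 10 = -10$)
$a = 30$ ($a = \left(-1 - 2\right) \left(-10\right) = \left(-3\right) \left(-10\right) = 30$)
$v - a = -79 - 30 = -109$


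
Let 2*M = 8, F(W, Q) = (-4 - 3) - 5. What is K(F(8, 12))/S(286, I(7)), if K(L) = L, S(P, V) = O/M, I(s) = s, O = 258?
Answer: -8/43 ≈ -0.18605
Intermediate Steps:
F(W, Q) = -12 (F(W, Q) = -7 - 5 = -12)
M = 4 (M = (½)*8 = 4)
S(P, V) = 129/2 (S(P, V) = 258/4 = 258*(¼) = 129/2)
K(F(8, 12))/S(286, I(7)) = -12/129/2 = -12*2/129 = -8/43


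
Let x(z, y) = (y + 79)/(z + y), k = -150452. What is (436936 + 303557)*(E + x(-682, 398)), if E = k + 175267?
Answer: 5218241582619/284 ≈ 1.8374e+10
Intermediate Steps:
x(z, y) = (79 + y)/(y + z)
E = 24815 (E = -150452 + 175267 = 24815)
(436936 + 303557)*(E + x(-682, 398)) = (436936 + 303557)*(24815 + (79 + 398)/(398 - 682)) = 740493*(24815 + 477/(-284)) = 740493*(24815 - 1/284*477) = 740493*(24815 - 477/284) = 740493*(7046983/284) = 5218241582619/284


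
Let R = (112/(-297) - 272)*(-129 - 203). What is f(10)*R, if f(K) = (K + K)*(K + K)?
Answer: 10742988800/297 ≈ 3.6172e+7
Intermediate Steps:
R = 26857472/297 (R = (112*(-1/297) - 272)*(-332) = (-112/297 - 272)*(-332) = -80896/297*(-332) = 26857472/297 ≈ 90429.)
f(K) = 4*K² (f(K) = (2*K)*(2*K) = 4*K²)
f(10)*R = (4*10²)*(26857472/297) = (4*100)*(26857472/297) = 400*(26857472/297) = 10742988800/297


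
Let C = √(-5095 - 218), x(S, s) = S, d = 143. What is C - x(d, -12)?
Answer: -143 + I*√5313 ≈ -143.0 + 72.89*I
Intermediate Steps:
C = I*√5313 (C = √(-5313) = I*√5313 ≈ 72.89*I)
C - x(d, -12) = I*√5313 - 1*143 = I*√5313 - 143 = -143 + I*√5313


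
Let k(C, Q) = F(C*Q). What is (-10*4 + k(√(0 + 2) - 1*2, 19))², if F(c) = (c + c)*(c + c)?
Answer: 141097728 - 99624448*√2 ≈ 2.0748e+5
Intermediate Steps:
F(c) = 4*c² (F(c) = (2*c)*(2*c) = 4*c²)
k(C, Q) = 4*C²*Q² (k(C, Q) = 4*(C*Q)² = 4*(C²*Q²) = 4*C²*Q²)
(-10*4 + k(√(0 + 2) - 1*2, 19))² = (-10*4 + 4*(√(0 + 2) - 1*2)²*19²)² = (-40 + 4*(√2 - 2)²*361)² = (-40 + 4*(-2 + √2)²*361)² = (-40 + 1444*(-2 + √2)²)²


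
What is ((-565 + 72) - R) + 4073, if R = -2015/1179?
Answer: 4222835/1179 ≈ 3581.7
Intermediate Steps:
R = -2015/1179 (R = -2015*1/1179 = -2015/1179 ≈ -1.7091)
((-565 + 72) - R) + 4073 = ((-565 + 72) - 1*(-2015/1179)) + 4073 = (-493 + 2015/1179) + 4073 = -579232/1179 + 4073 = 4222835/1179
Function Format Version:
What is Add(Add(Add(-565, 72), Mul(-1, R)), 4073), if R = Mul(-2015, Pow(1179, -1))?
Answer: Rational(4222835, 1179) ≈ 3581.7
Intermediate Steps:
R = Rational(-2015, 1179) (R = Mul(-2015, Rational(1, 1179)) = Rational(-2015, 1179) ≈ -1.7091)
Add(Add(Add(-565, 72), Mul(-1, R)), 4073) = Add(Add(Add(-565, 72), Mul(-1, Rational(-2015, 1179))), 4073) = Add(Add(-493, Rational(2015, 1179)), 4073) = Add(Rational(-579232, 1179), 4073) = Rational(4222835, 1179)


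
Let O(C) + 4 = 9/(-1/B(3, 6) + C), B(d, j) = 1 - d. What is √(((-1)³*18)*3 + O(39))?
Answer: 2*I*√90139/79 ≈ 7.6008*I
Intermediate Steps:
O(C) = -4 + 9/(½ + C) (O(C) = -4 + 9/(-1/(1 - 1*3) + C) = -4 + 9/(-1/(1 - 3) + C) = -4 + 9/(-1/(-2) + C) = -4 + 9/(-1*(-½) + C) = -4 + 9/(½ + C))
√(((-1)³*18)*3 + O(39)) = √(((-1)³*18)*3 + 2*(7 - 4*39)/(1 + 2*39)) = √(-1*18*3 + 2*(7 - 156)/(1 + 78)) = √(-18*3 + 2*(-149)/79) = √(-54 + 2*(1/79)*(-149)) = √(-54 - 298/79) = √(-4564/79) = 2*I*√90139/79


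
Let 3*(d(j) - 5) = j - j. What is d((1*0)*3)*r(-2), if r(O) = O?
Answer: -10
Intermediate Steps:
d(j) = 5 (d(j) = 5 + (j - j)/3 = 5 + (⅓)*0 = 5 + 0 = 5)
d((1*0)*3)*r(-2) = 5*(-2) = -10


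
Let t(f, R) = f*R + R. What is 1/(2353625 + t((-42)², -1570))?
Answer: -1/417425 ≈ -2.3956e-6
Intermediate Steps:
t(f, R) = R + R*f (t(f, R) = R*f + R = R + R*f)
1/(2353625 + t((-42)², -1570)) = 1/(2353625 - 1570*(1 + (-42)²)) = 1/(2353625 - 1570*(1 + 1764)) = 1/(2353625 - 1570*1765) = 1/(2353625 - 2771050) = 1/(-417425) = -1/417425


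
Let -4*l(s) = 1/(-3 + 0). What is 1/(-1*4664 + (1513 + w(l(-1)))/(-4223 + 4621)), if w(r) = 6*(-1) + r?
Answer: -4776/22257179 ≈ -0.00021458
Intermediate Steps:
l(s) = 1/12 (l(s) = -1/(4*(-3 + 0)) = -1/4/(-3) = -1/4*(-1/3) = 1/12)
w(r) = -6 + r
1/(-1*4664 + (1513 + w(l(-1)))/(-4223 + 4621)) = 1/(-1*4664 + (1513 + (-6 + 1/12))/(-4223 + 4621)) = 1/(-4664 + (1513 - 71/12)/398) = 1/(-4664 + (18085/12)*(1/398)) = 1/(-4664 + 18085/4776) = 1/(-22257179/4776) = -4776/22257179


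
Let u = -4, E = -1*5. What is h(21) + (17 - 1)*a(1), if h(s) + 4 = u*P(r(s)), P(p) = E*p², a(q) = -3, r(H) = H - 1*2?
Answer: 7168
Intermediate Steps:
r(H) = -2 + H (r(H) = H - 2 = -2 + H)
E = -5
P(p) = -5*p²
h(s) = -4 + 20*(-2 + s)² (h(s) = -4 - (-20)*(-2 + s)² = -4 + 20*(-2 + s)²)
h(21) + (17 - 1)*a(1) = (-4 + 20*(-2 + 21)²) + (17 - 1)*(-3) = (-4 + 20*19²) + 16*(-3) = (-4 + 20*361) - 48 = (-4 + 7220) - 48 = 7216 - 48 = 7168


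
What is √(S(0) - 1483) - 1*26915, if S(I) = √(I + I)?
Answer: -26915 + I*√1483 ≈ -26915.0 + 38.51*I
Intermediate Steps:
S(I) = √2*√I (S(I) = √(2*I) = √2*√I)
√(S(0) - 1483) - 1*26915 = √(√2*√0 - 1483) - 1*26915 = √(√2*0 - 1483) - 26915 = √(0 - 1483) - 26915 = √(-1483) - 26915 = I*√1483 - 26915 = -26915 + I*√1483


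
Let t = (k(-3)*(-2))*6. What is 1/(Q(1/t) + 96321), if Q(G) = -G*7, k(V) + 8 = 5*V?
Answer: 276/26584589 ≈ 1.0382e-5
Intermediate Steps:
k(V) = -8 + 5*V
t = 276 (t = ((-8 + 5*(-3))*(-2))*6 = ((-8 - 15)*(-2))*6 = -23*(-2)*6 = 46*6 = 276)
Q(G) = -7*G
1/(Q(1/t) + 96321) = 1/(-7/276 + 96321) = 1/(26584589/276) = 276/26584589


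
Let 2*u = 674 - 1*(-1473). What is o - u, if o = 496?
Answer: -1155/2 ≈ -577.50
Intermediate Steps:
u = 2147/2 (u = (674 - 1*(-1473))/2 = (674 + 1473)/2 = (1/2)*2147 = 2147/2 ≈ 1073.5)
o - u = 496 - 1*2147/2 = 496 - 2147/2 = -1155/2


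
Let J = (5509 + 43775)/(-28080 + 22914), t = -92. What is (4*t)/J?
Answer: 52808/1369 ≈ 38.574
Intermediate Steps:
J = -2738/287 (J = 49284/(-5166) = 49284*(-1/5166) = -2738/287 ≈ -9.5401)
(4*t)/J = (4*(-92))/(-2738/287) = -368*(-287/2738) = 52808/1369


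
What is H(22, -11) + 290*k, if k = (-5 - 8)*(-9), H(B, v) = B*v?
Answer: 33688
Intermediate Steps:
k = 117 (k = -13*(-9) = 117)
H(22, -11) + 290*k = 22*(-11) + 290*117 = -242 + 33930 = 33688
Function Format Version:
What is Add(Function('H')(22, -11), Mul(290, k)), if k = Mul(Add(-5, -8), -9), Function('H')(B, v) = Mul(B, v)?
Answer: 33688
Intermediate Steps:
k = 117 (k = Mul(-13, -9) = 117)
Add(Function('H')(22, -11), Mul(290, k)) = Add(Mul(22, -11), Mul(290, 117)) = Add(-242, 33930) = 33688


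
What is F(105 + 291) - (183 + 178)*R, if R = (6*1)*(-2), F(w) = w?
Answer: 4728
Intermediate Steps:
R = -12 (R = 6*(-2) = -12)
F(105 + 291) - (183 + 178)*R = (105 + 291) - (183 + 178)*(-12) = 396 - 361*(-12) = 396 - 1*(-4332) = 396 + 4332 = 4728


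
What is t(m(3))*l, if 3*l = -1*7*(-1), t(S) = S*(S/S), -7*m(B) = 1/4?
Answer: -1/12 ≈ -0.083333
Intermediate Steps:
m(B) = -1/28 (m(B) = -1/(7*4) = -⅐*¼ = -1/28)
t(S) = S (t(S) = S*1 = S)
l = 7/3 (l = (-1*7*(-1))/3 = (-7*(-1))/3 = (⅓)*7 = 7/3 ≈ 2.3333)
t(m(3))*l = -1/28*7/3 = -1/12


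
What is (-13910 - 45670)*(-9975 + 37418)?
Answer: -1635053940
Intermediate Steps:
(-13910 - 45670)*(-9975 + 37418) = -59580*27443 = -1635053940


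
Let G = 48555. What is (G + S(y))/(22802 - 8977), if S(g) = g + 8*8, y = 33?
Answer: 48652/13825 ≈ 3.5191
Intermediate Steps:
S(g) = 64 + g (S(g) = g + 64 = 64 + g)
(G + S(y))/(22802 - 8977) = (48555 + (64 + 33))/(22802 - 8977) = (48555 + 97)/13825 = 48652*(1/13825) = 48652/13825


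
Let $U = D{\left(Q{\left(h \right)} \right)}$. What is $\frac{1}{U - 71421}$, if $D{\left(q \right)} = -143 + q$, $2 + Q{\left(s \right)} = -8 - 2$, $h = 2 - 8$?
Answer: $- \frac{1}{71576} \approx -1.3971 \cdot 10^{-5}$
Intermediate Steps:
$h = -6$
$Q{\left(s \right)} = -12$ ($Q{\left(s \right)} = -2 - 10 = -12$)
$U = -155$ ($U = -143 - 12 = -155$)
$\frac{1}{U - 71421} = \frac{1}{-155 - 71421} = \frac{1}{-71576} = - \frac{1}{71576}$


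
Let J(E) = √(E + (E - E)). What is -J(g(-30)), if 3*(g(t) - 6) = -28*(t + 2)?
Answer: -√2406/3 ≈ -16.350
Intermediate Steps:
g(t) = -38/3 - 28*t/3 (g(t) = 6 + (-28*(t + 2))/3 = 6 + (-28*(2 + t))/3 = 6 + (-56 - 28*t)/3 = 6 + (-56/3 - 28*t/3) = -38/3 - 28*t/3)
J(E) = √E (J(E) = √(E + 0) = √E)
-J(g(-30)) = -√(-38/3 - 28/3*(-30)) = -√(-38/3 + 280) = -√(802/3) = -√2406/3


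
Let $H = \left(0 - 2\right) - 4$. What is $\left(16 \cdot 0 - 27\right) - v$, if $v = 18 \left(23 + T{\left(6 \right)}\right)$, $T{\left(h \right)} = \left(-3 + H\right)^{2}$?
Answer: $-1899$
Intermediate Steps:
$H = -6$ ($H = -2 - 4 = -6$)
$T{\left(h \right)} = 81$ ($T{\left(h \right)} = \left(-3 - 6\right)^{2} = \left(-9\right)^{2} = 81$)
$v = 1872$ ($v = 18 \left(23 + 81\right) = 18 \cdot 104 = 1872$)
$\left(16 \cdot 0 - 27\right) - v = \left(16 \cdot 0 - 27\right) - 1872 = \left(0 - 27\right) - 1872 = -27 - 1872 = -1899$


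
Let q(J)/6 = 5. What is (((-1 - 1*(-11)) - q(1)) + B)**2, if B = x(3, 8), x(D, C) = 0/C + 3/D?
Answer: 361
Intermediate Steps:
q(J) = 30 (q(J) = 6*5 = 30)
x(D, C) = 3/D (x(D, C) = 0 + 3/D = 3/D)
B = 1 (B = 3/3 = 3*(1/3) = 1)
(((-1 - 1*(-11)) - q(1)) + B)**2 = (((-1 - 1*(-11)) - 1*30) + 1)**2 = (((-1 + 11) - 30) + 1)**2 = ((10 - 30) + 1)**2 = (-20 + 1)**2 = (-19)**2 = 361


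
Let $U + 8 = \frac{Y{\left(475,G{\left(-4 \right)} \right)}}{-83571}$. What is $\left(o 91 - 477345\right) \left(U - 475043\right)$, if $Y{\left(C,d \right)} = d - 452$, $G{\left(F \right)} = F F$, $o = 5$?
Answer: $\frac{18932765095209650}{83571} \approx 2.2655 \cdot 10^{11}$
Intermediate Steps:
$G{\left(F \right)} = F^{2}$
$Y{\left(C,d \right)} = -452 + d$
$U = - \frac{668132}{83571}$ ($U = -8 + \frac{-452 + \left(-4\right)^{2}}{-83571} = -8 + \left(-452 + 16\right) \left(- \frac{1}{83571}\right) = -8 - - \frac{436}{83571} = -8 + \frac{436}{83571} = - \frac{668132}{83571} \approx -7.9948$)
$\left(o 91 - 477345\right) \left(U - 475043\right) = \left(5 \cdot 91 - 477345\right) \left(- \frac{668132}{83571} - 475043\right) = \left(455 - 477345\right) \left(- \frac{39700486685}{83571}\right) = \left(-476890\right) \left(- \frac{39700486685}{83571}\right) = \frac{18932765095209650}{83571}$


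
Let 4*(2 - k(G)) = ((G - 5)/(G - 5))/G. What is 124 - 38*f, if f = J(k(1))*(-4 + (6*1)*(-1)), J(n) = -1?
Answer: -256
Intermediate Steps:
k(G) = 2 - 1/(4*G) (k(G) = 2 - (G - 5)/(G - 5)/(4*G) = 2 - (-5 + G)/(-5 + G)/(4*G) = 2 - 1/(4*G))
f = 10 (f = -(-4 + (6*1)*(-1)) = -(-4 + 6*(-1)) = -(-4 - 6) = -1*(-10) = 10)
124 - 38*f = 124 - 38*10 = 124 - 380 = -256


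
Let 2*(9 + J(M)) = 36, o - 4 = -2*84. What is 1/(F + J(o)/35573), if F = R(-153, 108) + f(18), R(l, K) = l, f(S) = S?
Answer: -35573/4802346 ≈ -0.0074074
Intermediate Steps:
o = -164 (o = 4 - 2*84 = 4 - 168 = -164)
J(M) = 9 (J(M) = -9 + (½)*36 = -9 + 18 = 9)
F = -135 (F = -153 + 18 = -135)
1/(F + J(o)/35573) = 1/(-135 + 9/35573) = 1/(-4802346/35573) = -35573/4802346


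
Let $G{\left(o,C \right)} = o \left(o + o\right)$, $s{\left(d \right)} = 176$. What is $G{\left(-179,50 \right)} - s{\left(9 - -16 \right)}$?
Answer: $63906$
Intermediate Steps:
$G{\left(o,C \right)} = 2 o^{2}$ ($G{\left(o,C \right)} = o 2 o = 2 o^{2}$)
$G{\left(-179,50 \right)} - s{\left(9 - -16 \right)} = 2 \left(-179\right)^{2} - 176 = 2 \cdot 32041 - 176 = 64082 - 176 = 63906$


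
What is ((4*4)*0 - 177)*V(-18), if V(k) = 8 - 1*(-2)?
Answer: -1770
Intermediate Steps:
V(k) = 10 (V(k) = 8 + 2 = 10)
((4*4)*0 - 177)*V(-18) = ((4*4)*0 - 177)*10 = (16*0 - 177)*10 = (0 - 177)*10 = -177*10 = -1770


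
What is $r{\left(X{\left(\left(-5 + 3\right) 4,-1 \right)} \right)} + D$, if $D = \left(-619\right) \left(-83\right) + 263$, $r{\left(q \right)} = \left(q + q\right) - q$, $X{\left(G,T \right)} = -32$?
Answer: $51608$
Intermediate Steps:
$r{\left(q \right)} = q$ ($r{\left(q \right)} = 2 q - q = q$)
$D = 51640$ ($D = 51377 + 263 = 51640$)
$r{\left(X{\left(\left(-5 + 3\right) 4,-1 \right)} \right)} + D = -32 + 51640 = 51608$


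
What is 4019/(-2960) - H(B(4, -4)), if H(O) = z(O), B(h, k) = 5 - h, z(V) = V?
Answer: -6979/2960 ≈ -2.3578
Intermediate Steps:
H(O) = O
4019/(-2960) - H(B(4, -4)) = 4019/(-2960) - (5 - 1*4) = 4019*(-1/2960) - (5 - 4) = -4019/2960 - 1*1 = -4019/2960 - 1 = -6979/2960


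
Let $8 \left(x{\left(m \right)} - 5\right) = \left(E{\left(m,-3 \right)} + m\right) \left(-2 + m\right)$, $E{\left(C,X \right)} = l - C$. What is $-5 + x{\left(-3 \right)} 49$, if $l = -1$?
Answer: $\frac{2165}{8} \approx 270.63$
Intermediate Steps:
$E{\left(C,X \right)} = -1 - C$
$x{\left(m \right)} = \frac{21}{4} - \frac{m}{8}$ ($x{\left(m \right)} = 5 + \frac{\left(\left(-1 - m\right) + m\right) \left(-2 + m\right)}{8} = 5 + \frac{\left(-1\right) \left(-2 + m\right)}{8} = 5 + \frac{2 - m}{8} = 5 - \left(- \frac{1}{4} + \frac{m}{8}\right) = \frac{21}{4} - \frac{m}{8}$)
$-5 + x{\left(-3 \right)} 49 = -5 + \left(\frac{21}{4} - - \frac{3}{8}\right) 49 = -5 + \left(\frac{21}{4} + \frac{3}{8}\right) 49 = -5 + \frac{45}{8} \cdot 49 = -5 + \frac{2205}{8} = \frac{2165}{8}$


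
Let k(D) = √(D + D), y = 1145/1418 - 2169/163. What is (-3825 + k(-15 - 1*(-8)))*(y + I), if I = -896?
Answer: 803192896575/231134 - 209985071*I*√14/231134 ≈ 3.475e+6 - 3399.3*I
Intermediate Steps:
y = -2889007/231134 (y = 1145*(1/1418) - 2169*1/163 = 1145/1418 - 2169/163 = -2889007/231134 ≈ -12.499)
k(D) = √2*√D (k(D) = √(2*D) = √2*√D)
(-3825 + k(-15 - 1*(-8)))*(y + I) = (-3825 + √2*√(-15 - 1*(-8)))*(-2889007/231134 - 896) = (-3825 + √2*√(-15 + 8))*(-209985071/231134) = (-3825 + √2*√(-7))*(-209985071/231134) = (-3825 + √2*(I*√7))*(-209985071/231134) = (-3825 + I*√14)*(-209985071/231134) = 803192896575/231134 - 209985071*I*√14/231134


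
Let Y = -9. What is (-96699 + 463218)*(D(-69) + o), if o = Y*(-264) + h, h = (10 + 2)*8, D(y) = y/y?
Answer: 906401487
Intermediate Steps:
D(y) = 1
h = 96 (h = 12*8 = 96)
o = 2472 (o = -9*(-264) + 96 = 2376 + 96 = 2472)
(-96699 + 463218)*(D(-69) + o) = (-96699 + 463218)*(1 + 2472) = 366519*2473 = 906401487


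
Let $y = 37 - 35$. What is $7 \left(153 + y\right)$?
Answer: $1085$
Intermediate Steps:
$y = 2$
$7 \left(153 + y\right) = 7 \left(153 + 2\right) = 7 \cdot 155 = 1085$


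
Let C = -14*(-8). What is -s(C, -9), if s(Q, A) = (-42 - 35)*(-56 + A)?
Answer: -5005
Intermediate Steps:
C = 112
s(Q, A) = 4312 - 77*A (s(Q, A) = -77*(-56 + A) = 4312 - 77*A)
-s(C, -9) = -(4312 - 77*(-9)) = -(4312 + 693) = -1*5005 = -5005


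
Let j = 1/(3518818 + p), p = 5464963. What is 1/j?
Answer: 8983781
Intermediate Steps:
j = 1/8983781 (j = 1/(3518818 + 5464963) = 1/8983781 ≈ 1.1131e-7)
1/j = 1/(1/8983781) = 8983781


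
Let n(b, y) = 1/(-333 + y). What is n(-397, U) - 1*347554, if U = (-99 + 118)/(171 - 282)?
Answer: -12853242139/36982 ≈ -3.4755e+5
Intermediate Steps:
U = -19/111 (U = 19/(-111) = 19*(-1/111) = -19/111 ≈ -0.17117)
n(-397, U) - 1*347554 = 1/(-333 - 19/111) - 1*347554 = 1/(-36982/111) - 347554 = -111/36982 - 347554 = -12853242139/36982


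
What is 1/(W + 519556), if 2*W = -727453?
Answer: 2/311659 ≈ 6.4173e-6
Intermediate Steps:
W = -727453/2 (W = (½)*(-727453) = -727453/2 ≈ -3.6373e+5)
1/(W + 519556) = 1/(-727453/2 + 519556) = 1/(311659/2) = 2/311659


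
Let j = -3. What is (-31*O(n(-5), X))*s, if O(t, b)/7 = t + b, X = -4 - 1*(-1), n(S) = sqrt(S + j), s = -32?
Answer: -20832 + 13888*I*sqrt(2) ≈ -20832.0 + 19641.0*I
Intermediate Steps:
n(S) = sqrt(-3 + S) (n(S) = sqrt(S - 3) = sqrt(-3 + S))
X = -3 (X = -4 + 1 = -3)
O(t, b) = 7*b + 7*t (O(t, b) = 7*(t + b) = 7*(b + t) = 7*b + 7*t)
(-31*O(n(-5), X))*s = -31*(7*(-3) + 7*sqrt(-3 - 5))*(-32) = -31*(-21 + 7*sqrt(-8))*(-32) = -31*(-21 + 7*(2*I*sqrt(2)))*(-32) = -31*(-21 + 14*I*sqrt(2))*(-32) = (651 - 434*I*sqrt(2))*(-32) = -20832 + 13888*I*sqrt(2)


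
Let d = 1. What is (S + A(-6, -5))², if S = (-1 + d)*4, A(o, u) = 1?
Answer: 1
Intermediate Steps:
S = 0 (S = (-1 + 1)*4 = 0*4 = 0)
(S + A(-6, -5))² = (0 + 1)² = 1² = 1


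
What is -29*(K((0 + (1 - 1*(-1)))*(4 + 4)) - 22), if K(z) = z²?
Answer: -6786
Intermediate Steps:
-29*(K((0 + (1 - 1*(-1)))*(4 + 4)) - 22) = -29*(((0 + (1 - 1*(-1)))*(4 + 4))² - 22) = -29*(((0 + (1 + 1))*8)² - 22) = -29*(((0 + 2)*8)² - 22) = -29*((2*8)² - 22) = -29*(16² - 22) = -29*(256 - 22) = -29*234 = -6786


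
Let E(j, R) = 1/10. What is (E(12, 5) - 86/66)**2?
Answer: 157609/108900 ≈ 1.4473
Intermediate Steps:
E(j, R) = 1/10 (E(j, R) = 1*(1/10) = 1/10)
(E(12, 5) - 86/66)**2 = (1/10 - 86/66)**2 = (1/10 - 86*1/66)**2 = (1/10 - 43/33)**2 = (-397/330)**2 = 157609/108900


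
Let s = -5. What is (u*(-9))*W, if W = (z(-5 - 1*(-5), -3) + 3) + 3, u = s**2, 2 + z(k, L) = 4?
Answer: -1800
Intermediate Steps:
z(k, L) = 2 (z(k, L) = -2 + 4 = 2)
u = 25 (u = (-5)**2 = 25)
W = 8 (W = (2 + 3) + 3 = 5 + 3 = 8)
(u*(-9))*W = (25*(-9))*8 = -225*8 = -1800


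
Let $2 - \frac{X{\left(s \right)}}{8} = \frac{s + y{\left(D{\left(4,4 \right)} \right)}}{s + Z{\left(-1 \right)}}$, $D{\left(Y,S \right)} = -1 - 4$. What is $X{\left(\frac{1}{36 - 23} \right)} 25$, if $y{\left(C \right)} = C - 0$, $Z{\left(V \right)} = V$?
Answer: $- \frac{2000}{3} \approx -666.67$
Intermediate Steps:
$D{\left(Y,S \right)} = -5$ ($D{\left(Y,S \right)} = -1 - 4 = -5$)
$y{\left(C \right)} = C$ ($y{\left(C \right)} = C + 0 = C$)
$X{\left(s \right)} = 16 - \frac{8 \left(-5 + s\right)}{-1 + s}$ ($X{\left(s \right)} = 16 - 8 \frac{s - 5}{s - 1} = 16 - 8 \frac{-5 + s}{-1 + s} = 16 - \frac{8 \left(-5 + s\right)}{-1 + s}$)
$X{\left(\frac{1}{36 - 23} \right)} 25 = \frac{8 \left(3 + \frac{1}{36 - 23}\right)}{-1 + \frac{1}{36 - 23}} \cdot 25 = \frac{8 \left(3 + \frac{1}{13}\right)}{-1 + \frac{1}{13}} \cdot 25 = 8 \frac{1}{- \frac{12}{13}} \cdot \frac{40}{13} \cdot 25 = 8 \left(- \frac{13}{12}\right) \frac{40}{13} \cdot 25 = \left(- \frac{80}{3}\right) 25 = - \frac{2000}{3}$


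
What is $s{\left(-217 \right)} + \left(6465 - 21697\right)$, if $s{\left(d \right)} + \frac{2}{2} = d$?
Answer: $-15450$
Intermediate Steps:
$s{\left(d \right)} = -1 + d$
$s{\left(-217 \right)} + \left(6465 - 21697\right) = \left(-1 - 217\right) + \left(6465 - 21697\right) = -218 + \left(6465 - 21697\right) = -218 - 15232 = -15450$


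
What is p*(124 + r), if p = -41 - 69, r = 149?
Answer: -30030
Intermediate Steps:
p = -110
p*(124 + r) = -110*(124 + 149) = -110*273 = -30030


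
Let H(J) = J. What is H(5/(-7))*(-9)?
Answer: 45/7 ≈ 6.4286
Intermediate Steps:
H(5/(-7))*(-9) = (5/(-7))*(-9) = (5*(-⅐))*(-9) = -5/7*(-9) = 45/7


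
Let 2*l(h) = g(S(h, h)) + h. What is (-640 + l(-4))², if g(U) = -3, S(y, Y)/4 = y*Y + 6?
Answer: 1656369/4 ≈ 4.1409e+5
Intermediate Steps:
S(y, Y) = 24 + 4*Y*y (S(y, Y) = 4*(y*Y + 6) = 4*(Y*y + 6) = 4*(6 + Y*y) = 24 + 4*Y*y)
l(h) = -3/2 + h/2 (l(h) = (-3 + h)/2 = -3/2 + h/2)
(-640 + l(-4))² = (-640 + (-3/2 + (½)*(-4)))² = (-640 + (-3/2 - 2))² = (-640 - 7/2)² = (-1287/2)² = 1656369/4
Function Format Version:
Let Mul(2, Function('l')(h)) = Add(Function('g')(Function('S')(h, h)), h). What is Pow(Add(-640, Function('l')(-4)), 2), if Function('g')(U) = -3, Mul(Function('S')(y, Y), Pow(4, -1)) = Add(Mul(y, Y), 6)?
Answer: Rational(1656369, 4) ≈ 4.1409e+5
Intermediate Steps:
Function('S')(y, Y) = Add(24, Mul(4, Y, y)) (Function('S')(y, Y) = Mul(4, Add(Mul(y, Y), 6)) = Mul(4, Add(Mul(Y, y), 6)) = Mul(4, Add(6, Mul(Y, y))) = Add(24, Mul(4, Y, y)))
Function('l')(h) = Add(Rational(-3, 2), Mul(Rational(1, 2), h)) (Function('l')(h) = Mul(Rational(1, 2), Add(-3, h)) = Add(Rational(-3, 2), Mul(Rational(1, 2), h)))
Pow(Add(-640, Function('l')(-4)), 2) = Pow(Add(-640, Add(Rational(-3, 2), Mul(Rational(1, 2), -4))), 2) = Pow(Add(-640, Add(Rational(-3, 2), -2)), 2) = Pow(Add(-640, Rational(-7, 2)), 2) = Pow(Rational(-1287, 2), 2) = Rational(1656369, 4)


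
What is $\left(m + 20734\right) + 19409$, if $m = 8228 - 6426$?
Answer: $41945$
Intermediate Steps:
$m = 1802$
$\left(m + 20734\right) + 19409 = \left(1802 + 20734\right) + 19409 = 22536 + 19409 = 41945$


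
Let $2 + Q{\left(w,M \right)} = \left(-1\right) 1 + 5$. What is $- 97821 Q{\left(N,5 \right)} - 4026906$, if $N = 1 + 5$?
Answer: $-4222548$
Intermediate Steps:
$N = 6$
$Q{\left(w,M \right)} = 2$ ($Q{\left(w,M \right)} = -2 + \left(\left(-1\right) 1 + 5\right) = -2 + \left(-1 + 5\right) = -2 + 4 = 2$)
$- 97821 Q{\left(N,5 \right)} - 4026906 = \left(-97821\right) 2 - 4026906 = -195642 - 4026906 = -4222548$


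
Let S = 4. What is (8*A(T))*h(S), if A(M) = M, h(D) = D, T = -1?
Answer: -32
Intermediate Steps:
(8*A(T))*h(S) = (8*(-1))*4 = -8*4 = -32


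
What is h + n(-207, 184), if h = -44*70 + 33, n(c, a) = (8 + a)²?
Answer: 33817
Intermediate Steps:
h = -3047 (h = -3080 + 33 = -3047)
h + n(-207, 184) = -3047 + (8 + 184)² = -3047 + 192² = -3047 + 36864 = 33817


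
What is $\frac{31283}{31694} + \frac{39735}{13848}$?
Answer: $\frac{282094679}{73149752} \approx 3.8564$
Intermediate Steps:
$\frac{31283}{31694} + \frac{39735}{13848} = 31283 \cdot \frac{1}{31694} + 39735 \cdot \frac{1}{13848} = \frac{31283}{31694} + \frac{13245}{4616} = \frac{282094679}{73149752}$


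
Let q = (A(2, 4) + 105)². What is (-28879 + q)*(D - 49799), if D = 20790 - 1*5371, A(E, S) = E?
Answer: 599243400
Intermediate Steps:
q = 11449 (q = (2 + 105)² = 107² = 11449)
D = 15419 (D = 20790 - 5371 = 15419)
(-28879 + q)*(D - 49799) = (-28879 + 11449)*(15419 - 49799) = -17430*(-34380) = 599243400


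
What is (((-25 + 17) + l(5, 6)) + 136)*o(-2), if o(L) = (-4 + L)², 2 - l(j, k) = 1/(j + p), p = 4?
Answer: 4676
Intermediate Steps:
l(j, k) = 2 - 1/(4 + j) (l(j, k) = 2 - 1/(j + 4) = 2 - 1/(4 + j))
(((-25 + 17) + l(5, 6)) + 136)*o(-2) = (((-25 + 17) + (7 + 2*5)/(4 + 5)) + 136)*(-4 - 2)² = ((-8 + (7 + 10)/9) + 136)*(-6)² = ((-8 + (⅑)*17) + 136)*36 = ((-8 + 17/9) + 136)*36 = (-55/9 + 136)*36 = (1169/9)*36 = 4676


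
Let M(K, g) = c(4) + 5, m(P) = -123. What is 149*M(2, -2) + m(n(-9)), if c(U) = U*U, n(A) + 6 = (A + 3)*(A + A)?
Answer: 3006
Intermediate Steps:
n(A) = -6 + 2*A*(3 + A) (n(A) = -6 + (A + 3)*(A + A) = -6 + (3 + A)*(2*A) = -6 + 2*A*(3 + A))
c(U) = U²
M(K, g) = 21 (M(K, g) = 4² + 5 = 16 + 5 = 21)
149*M(2, -2) + m(n(-9)) = 149*21 - 123 = 3129 - 123 = 3006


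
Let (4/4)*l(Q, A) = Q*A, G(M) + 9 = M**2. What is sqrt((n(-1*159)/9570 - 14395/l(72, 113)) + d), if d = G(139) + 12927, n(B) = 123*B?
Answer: sqrt(150789447361624610)/2162820 ≈ 179.54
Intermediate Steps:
G(M) = -9 + M**2
d = 32239 (d = (-9 + 139**2) + 12927 = (-9 + 19321) + 12927 = 19312 + 12927 = 32239)
l(Q, A) = A*Q (l(Q, A) = Q*A = A*Q)
sqrt((n(-1*159)/9570 - 14395/l(72, 113)) + d) = sqrt(((123*(-1*159))/9570 - 14395/(113*72)) + 32239) = sqrt(((123*(-159))*(1/9570) - 14395/8136) + 32239) = sqrt((-19557*1/9570 - 14395*1/8136) + 32239) = sqrt((-6519/3190 - 14395/8136) + 32239) = sqrt(-49479317/12976920 + 32239) = sqrt(418313444563/12976920) = sqrt(150789447361624610)/2162820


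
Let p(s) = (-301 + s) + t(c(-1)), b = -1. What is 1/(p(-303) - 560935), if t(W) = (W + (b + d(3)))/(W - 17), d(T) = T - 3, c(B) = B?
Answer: -9/5053850 ≈ -1.7808e-6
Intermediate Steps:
d(T) = -3 + T
t(W) = (-1 + W)/(-17 + W) (t(W) = (W + (-1 + (-3 + 3)))/(W - 17) = (W + (-1 + 0))/(-17 + W) = (W - 1)/(-17 + W) = (-1 + W)/(-17 + W))
p(s) = -2708/9 + s (p(s) = (-301 + s) + (-1 - 1)/(-17 - 1) = (-301 + s) - 2/(-18) = (-301 + s) - 1/18*(-2) = (-301 + s) + ⅑ = -2708/9 + s)
1/(p(-303) - 560935) = 1/((-2708/9 - 303) - 560935) = 1/(-5435/9 - 560935) = 1/(-5053850/9) = -9/5053850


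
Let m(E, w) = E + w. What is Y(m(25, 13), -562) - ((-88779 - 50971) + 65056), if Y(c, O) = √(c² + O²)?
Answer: 74694 + 2*√79322 ≈ 75257.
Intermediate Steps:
Y(c, O) = √(O² + c²)
Y(m(25, 13), -562) - ((-88779 - 50971) + 65056) = √((-562)² + (25 + 13)²) - ((-88779 - 50971) + 65056) = √(315844 + 38²) - (-139750 + 65056) = √(315844 + 1444) - 1*(-74694) = √317288 + 74694 = 2*√79322 + 74694 = 74694 + 2*√79322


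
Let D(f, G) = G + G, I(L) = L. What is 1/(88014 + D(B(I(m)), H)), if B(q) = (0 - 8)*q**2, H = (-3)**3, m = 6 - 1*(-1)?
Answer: 1/87960 ≈ 1.1369e-5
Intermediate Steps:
m = 7 (m = 6 + 1 = 7)
H = -27
B(q) = -8*q**2
D(f, G) = 2*G
1/(88014 + D(B(I(m)), H)) = 1/(88014 + 2*(-27)) = 1/(88014 - 54) = 1/87960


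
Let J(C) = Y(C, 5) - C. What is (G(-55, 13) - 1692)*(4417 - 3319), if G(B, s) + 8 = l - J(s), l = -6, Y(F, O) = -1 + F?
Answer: -1872090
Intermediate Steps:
J(C) = -1 (J(C) = (-1 + C) - C = -1)
G(B, s) = -13 (G(B, s) = -8 + (-6 - 1*(-1)) = -8 + (-6 + 1) = -8 - 5 = -13)
(G(-55, 13) - 1692)*(4417 - 3319) = (-13 - 1692)*(4417 - 3319) = -1705*1098 = -1872090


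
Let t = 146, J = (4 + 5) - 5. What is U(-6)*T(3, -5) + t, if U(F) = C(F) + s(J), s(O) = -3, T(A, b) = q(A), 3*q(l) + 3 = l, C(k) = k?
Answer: 146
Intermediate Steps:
q(l) = -1 + l/3
J = 4 (J = 9 - 5 = 4)
T(A, b) = -1 + A/3
U(F) = -3 + F (U(F) = F - 3 = -3 + F)
U(-6)*T(3, -5) + t = (-3 - 6)*(-1 + (⅓)*3) + 146 = -9*(-1 + 1) + 146 = -9*0 + 146 = 0 + 146 = 146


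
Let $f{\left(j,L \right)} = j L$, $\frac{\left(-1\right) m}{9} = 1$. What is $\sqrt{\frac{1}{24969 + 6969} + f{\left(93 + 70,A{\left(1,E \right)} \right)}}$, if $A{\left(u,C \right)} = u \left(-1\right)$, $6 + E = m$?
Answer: $\frac{i \sqrt{166265810634}}{31938} \approx 12.767 i$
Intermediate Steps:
$m = -9$ ($m = \left(-9\right) 1 = -9$)
$E = -15$ ($E = -6 - 9 = -15$)
$A{\left(u,C \right)} = - u$
$f{\left(j,L \right)} = L j$
$\sqrt{\frac{1}{24969 + 6969} + f{\left(93 + 70,A{\left(1,E \right)} \right)}} = \sqrt{\frac{1}{24969 + 6969} + \left(-1\right) 1 \left(93 + 70\right)} = \sqrt{\frac{1}{31938} - 163} = \sqrt{- \frac{5205893}{31938}} = \frac{i \sqrt{166265810634}}{31938}$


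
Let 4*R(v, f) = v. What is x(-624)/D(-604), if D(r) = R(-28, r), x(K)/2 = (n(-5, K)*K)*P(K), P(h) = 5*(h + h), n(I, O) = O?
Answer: 4859412480/7 ≈ 6.9420e+8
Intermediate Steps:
R(v, f) = v/4
P(h) = 10*h (P(h) = 5*(2*h) = 10*h)
x(K) = 20*K³ (x(K) = 2*((K*K)*(10*K)) = 2*(K²*(10*K)) = 2*(10*K³) = 20*K³)
D(r) = -7 (D(r) = (¼)*(-28) = -7)
x(-624)/D(-604) = (20*(-624)³)/(-7) = (20*(-242970624))*(-⅐) = -4859412480*(-⅐) = 4859412480/7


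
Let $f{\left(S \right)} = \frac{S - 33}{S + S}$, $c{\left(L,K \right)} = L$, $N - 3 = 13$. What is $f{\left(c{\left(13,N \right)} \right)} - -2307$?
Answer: $\frac{29981}{13} \approx 2306.2$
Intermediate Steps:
$N = 16$ ($N = 3 + 13 = 16$)
$f{\left(S \right)} = \frac{-33 + S}{2 S}$
$f{\left(c{\left(13,N \right)} \right)} - -2307 = \frac{-33 + 13}{2 \cdot 13} - -2307 = \frac{1}{2} \cdot \frac{1}{13} \left(-20\right) + 2307 = - \frac{10}{13} + 2307 = \frac{29981}{13}$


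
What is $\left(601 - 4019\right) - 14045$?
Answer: $-17463$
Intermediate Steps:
$\left(601 - 4019\right) - 14045 = -3418 - 14045 = -17463$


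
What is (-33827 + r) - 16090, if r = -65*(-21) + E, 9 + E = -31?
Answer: -48592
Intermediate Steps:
E = -40 (E = -9 - 31 = -40)
r = 1325 (r = -65*(-21) - 40 = 1365 - 40 = 1325)
(-33827 + r) - 16090 = (-33827 + 1325) - 16090 = -32502 - 16090 = -48592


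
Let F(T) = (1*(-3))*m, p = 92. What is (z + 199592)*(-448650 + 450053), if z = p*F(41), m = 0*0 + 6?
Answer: 277704208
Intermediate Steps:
m = 6 (m = 0 + 6 = 6)
F(T) = -18 (F(T) = (1*(-3))*6 = -3*6 = -18)
z = -1656 (z = 92*(-18) = -1656)
(z + 199592)*(-448650 + 450053) = (-1656 + 199592)*(-448650 + 450053) = 197936*1403 = 277704208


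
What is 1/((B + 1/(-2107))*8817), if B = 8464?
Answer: 2107/157239265599 ≈ 1.3400e-8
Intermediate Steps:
1/((B + 1/(-2107))*8817) = 1/((8464 + 1/(-2107))*8817) = (1/8817)/(8464 - 1/2107) = (1/8817)/(17833647/2107) = (2107/17833647)*(1/8817) = 2107/157239265599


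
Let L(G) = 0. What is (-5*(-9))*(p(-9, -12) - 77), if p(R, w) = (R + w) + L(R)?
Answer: -4410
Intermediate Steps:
p(R, w) = R + w (p(R, w) = (R + w) + 0 = R + w)
(-5*(-9))*(p(-9, -12) - 77) = (-5*(-9))*((-9 - 12) - 77) = 45*(-21 - 77) = 45*(-98) = -4410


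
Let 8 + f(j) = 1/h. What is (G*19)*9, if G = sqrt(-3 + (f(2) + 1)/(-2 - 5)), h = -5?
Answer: 171*I*sqrt(2415)/35 ≈ 240.1*I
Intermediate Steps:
f(j) = -41/5 (f(j) = -8 + 1/(-5) = -8 - 1/5 = -41/5)
G = I*sqrt(2415)/35 (G = sqrt(-3 + (-41/5 + 1)/(-2 - 5)) = sqrt(-3 - 36/5/(-7)) = sqrt(-3 - 36/5*(-1/7)) = sqrt(-3 + 36/35) = sqrt(-69/35) = I*sqrt(2415)/35 ≈ 1.4041*I)
(G*19)*9 = ((I*sqrt(2415)/35)*19)*9 = (19*I*sqrt(2415)/35)*9 = 171*I*sqrt(2415)/35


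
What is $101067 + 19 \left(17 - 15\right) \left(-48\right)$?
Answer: $99243$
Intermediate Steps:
$101067 + 19 \left(17 - 15\right) \left(-48\right) = 101067 + 19 \cdot 2 \left(-48\right) = 101067 + 38 \left(-48\right) = 101067 - 1824 = 99243$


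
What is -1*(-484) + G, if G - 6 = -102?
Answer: 388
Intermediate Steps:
G = -96 (G = 6 - 102 = -96)
-1*(-484) + G = -1*(-484) - 96 = 484 - 96 = 388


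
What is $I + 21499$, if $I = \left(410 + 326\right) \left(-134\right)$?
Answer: $-77125$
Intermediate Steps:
$I = -98624$ ($I = 736 \left(-134\right) = -98624$)
$I + 21499 = -98624 + 21499 = -77125$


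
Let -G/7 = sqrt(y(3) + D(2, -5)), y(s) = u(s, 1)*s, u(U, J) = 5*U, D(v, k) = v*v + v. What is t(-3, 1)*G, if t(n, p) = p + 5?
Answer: -42*sqrt(51) ≈ -299.94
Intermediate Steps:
D(v, k) = v + v**2 (D(v, k) = v**2 + v = v + v**2)
t(n, p) = 5 + p
y(s) = 5*s**2 (y(s) = (5*s)*s = 5*s**2)
G = -7*sqrt(51) (G = -7*sqrt(5*3**2 + 2*(1 + 2)) = -7*sqrt(5*9 + 2*3) = -7*sqrt(45 + 6) = -7*sqrt(51) ≈ -49.990)
t(-3, 1)*G = (5 + 1)*(-7*sqrt(51)) = 6*(-7*sqrt(51)) = -42*sqrt(51)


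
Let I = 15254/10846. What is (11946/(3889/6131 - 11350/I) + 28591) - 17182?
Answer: 49477143309983/4337239381 ≈ 11408.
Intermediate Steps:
I = 263/187 (I = 15254*(1/10846) = 263/187 ≈ 1.4064)
(11946/(3889/6131 - 11350/I) + 28591) - 17182 = (11946/(3889/6131 - 11350/263/187) + 28591) - 17182 = (11946/(3889*(1/6131) - 11350*187/263) + 28591) - 17182 = (11946/(3889/6131 - 2122450/263) + 28591) - 17182 = (11946/(-13011718143/1612453) + 28591) - 17182 = (11946*(-1612453/13011718143) + 28591) - 17182 = (-6420787846/4337239381 + 28591) - 17182 = 123999590354325/4337239381 - 17182 = 49477143309983/4337239381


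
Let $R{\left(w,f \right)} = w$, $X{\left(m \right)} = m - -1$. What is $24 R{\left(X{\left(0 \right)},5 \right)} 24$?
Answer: $576$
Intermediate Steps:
$X{\left(m \right)} = 1 + m$ ($X{\left(m \right)} = m + 1 = 1 + m$)
$24 R{\left(X{\left(0 \right)},5 \right)} 24 = 24 \left(1 + 0\right) 24 = 24 \cdot 1 \cdot 24 = 24 \cdot 24 = 576$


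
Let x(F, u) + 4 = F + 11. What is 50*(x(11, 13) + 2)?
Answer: 1000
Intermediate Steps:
x(F, u) = 7 + F (x(F, u) = -4 + (F + 11) = -4 + (11 + F) = 7 + F)
50*(x(11, 13) + 2) = 50*((7 + 11) + 2) = 50*(18 + 2) = 50*20 = 1000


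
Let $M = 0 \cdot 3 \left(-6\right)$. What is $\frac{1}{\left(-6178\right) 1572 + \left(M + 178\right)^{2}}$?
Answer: $- \frac{1}{9680132} \approx -1.033 \cdot 10^{-7}$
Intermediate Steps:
$M = 0$ ($M = 0 \left(-6\right) = 0$)
$\frac{1}{\left(-6178\right) 1572 + \left(M + 178\right)^{2}} = \frac{1}{\left(-6178\right) 1572 + \left(0 + 178\right)^{2}} = \frac{1}{-9711816 + 178^{2}} = \frac{1}{-9711816 + 31684} = \frac{1}{-9680132} = - \frac{1}{9680132}$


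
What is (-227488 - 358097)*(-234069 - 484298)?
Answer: 420664939695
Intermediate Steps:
(-227488 - 358097)*(-234069 - 484298) = -585585*(-718367) = 420664939695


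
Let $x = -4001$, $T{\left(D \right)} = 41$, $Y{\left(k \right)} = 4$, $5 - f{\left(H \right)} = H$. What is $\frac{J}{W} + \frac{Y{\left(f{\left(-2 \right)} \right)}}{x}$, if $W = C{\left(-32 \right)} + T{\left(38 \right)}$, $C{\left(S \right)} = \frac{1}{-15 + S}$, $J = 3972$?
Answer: $\frac{124485830}{1284321} \approx 96.927$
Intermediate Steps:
$f{\left(H \right)} = 5 - H$
$W = \frac{1926}{47}$ ($W = \frac{1}{-15 - 32} + 41 = \frac{1}{-47} + 41 = - \frac{1}{47} + 41 = \frac{1926}{47} \approx 40.979$)
$\frac{J}{W} + \frac{Y{\left(f{\left(-2 \right)} \right)}}{x} = \frac{3972}{\frac{1926}{47}} + \frac{4}{-4001} = 3972 \cdot \frac{47}{1926} + 4 \left(- \frac{1}{4001}\right) = \frac{31114}{321} - \frac{4}{4001} = \frac{124485830}{1284321}$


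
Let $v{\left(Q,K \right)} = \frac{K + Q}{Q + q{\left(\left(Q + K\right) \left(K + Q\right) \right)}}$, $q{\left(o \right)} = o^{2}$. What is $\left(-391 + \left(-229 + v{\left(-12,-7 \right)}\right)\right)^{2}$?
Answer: $\frac{6527282468976801}{16980435481} \approx 3.844 \cdot 10^{5}$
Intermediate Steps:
$v{\left(Q,K \right)} = \frac{K + Q}{Q + \left(K + Q\right)^{4}}$ ($v{\left(Q,K \right)} = \frac{K + Q}{Q + \left(\left(Q + K\right) \left(K + Q\right)\right)^{2}} = \frac{K + Q}{Q + \left(\left(K + Q\right) \left(K + Q\right)\right)^{2}} = \frac{K + Q}{Q + \left(\left(K + Q\right)^{2}\right)^{2}} = \frac{K + Q}{Q + \left(K + Q\right)^{4}}$)
$\left(-391 + \left(-229 + v{\left(-12,-7 \right)}\right)\right)^{2} = \left(-391 - \left(229 - \frac{-7 - 12}{-12 + \left(\left(-7\right)^{2} + \left(-12\right)^{2} + 2 \left(-7\right) \left(-12\right)\right)^{2}}\right)\right)^{2} = \left(-391 - \left(229 - \frac{1}{-12 + \left(49 + 144 + 168\right)^{2}} \left(-19\right)\right)\right)^{2} = \left(-391 - \left(229 - \frac{1}{-12 + 361^{2}} \left(-19\right)\right)\right)^{2} = \left(-391 - \left(229 - \frac{1}{-12 + 130321} \left(-19\right)\right)\right)^{2} = \left(-391 - \left(229 - \frac{1}{130309} \left(-19\right)\right)\right)^{2} = \left(-391 + \left(-229 + \frac{1}{130309} \left(-19\right)\right)\right)^{2} = \left(-391 - \frac{29840780}{130309}\right)^{2} = \left(- \frac{80791599}{130309}\right)^{2} = \frac{6527282468976801}{16980435481}$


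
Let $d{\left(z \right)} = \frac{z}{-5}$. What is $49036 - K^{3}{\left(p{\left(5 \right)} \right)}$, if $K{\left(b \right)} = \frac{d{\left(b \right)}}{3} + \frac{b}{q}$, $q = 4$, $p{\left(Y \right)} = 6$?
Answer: $\frac{49034669}{1000} \approx 49035.0$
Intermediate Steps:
$d{\left(z \right)} = - \frac{z}{5}$ ($d{\left(z \right)} = z \left(- \frac{1}{5}\right) = - \frac{z}{5}$)
$K{\left(b \right)} = \frac{11 b}{60}$ ($K{\left(b \right)} = \frac{\left(- \frac{1}{5}\right) b}{3} + \frac{b}{4} = - \frac{b}{5} \cdot \frac{1}{3} + b \frac{1}{4} = - \frac{b}{15} + \frac{b}{4} = \frac{11 b}{60}$)
$49036 - K^{3}{\left(p{\left(5 \right)} \right)} = 49036 - \left(\frac{11}{60} \cdot 6\right)^{3} = 49036 - \left(\frac{11}{10}\right)^{3} = 49036 - \frac{1331}{1000} = \frac{49034669}{1000}$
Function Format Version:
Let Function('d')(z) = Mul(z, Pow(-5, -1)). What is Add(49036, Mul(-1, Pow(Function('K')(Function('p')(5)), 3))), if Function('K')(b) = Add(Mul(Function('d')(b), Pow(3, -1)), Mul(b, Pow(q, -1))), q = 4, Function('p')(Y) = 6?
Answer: Rational(49034669, 1000) ≈ 49035.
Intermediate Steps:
Function('d')(z) = Mul(Rational(-1, 5), z) (Function('d')(z) = Mul(z, Rational(-1, 5)) = Mul(Rational(-1, 5), z))
Function('K')(b) = Mul(Rational(11, 60), b) (Function('K')(b) = Add(Mul(Mul(Rational(-1, 5), b), Pow(3, -1)), Mul(b, Pow(4, -1))) = Add(Mul(Mul(Rational(-1, 5), b), Rational(1, 3)), Mul(b, Rational(1, 4))) = Add(Mul(Rational(-1, 15), b), Mul(Rational(1, 4), b)) = Mul(Rational(11, 60), b))
Add(49036, Mul(-1, Pow(Function('K')(Function('p')(5)), 3))) = Add(49036, Mul(-1, Pow(Mul(Rational(11, 60), 6), 3))) = Add(49036, Mul(-1, Pow(Rational(11, 10), 3))) = Add(49036, Mul(-1, Rational(1331, 1000))) = Add(49036, Rational(-1331, 1000)) = Rational(49034669, 1000)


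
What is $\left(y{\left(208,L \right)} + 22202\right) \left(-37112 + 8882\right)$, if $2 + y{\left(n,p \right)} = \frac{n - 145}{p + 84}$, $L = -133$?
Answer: $- \frac{4386687930}{7} \approx -6.2667 \cdot 10^{8}$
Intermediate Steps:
$y{\left(n,p \right)} = -2 + \frac{-145 + n}{84 + p}$ ($y{\left(n,p \right)} = -2 + \frac{n - 145}{p + 84} = -2 + \frac{-145 + n}{84 + p}$)
$\left(y{\left(208,L \right)} + 22202\right) \left(-37112 + 8882\right) = \left(\frac{-313 + 208 - -266}{84 - 133} + 22202\right) \left(-37112 + 8882\right) = \left(\frac{-313 + 208 + 266}{-49} + 22202\right) \left(-28230\right) = \left(\left(- \frac{1}{49}\right) 161 + 22202\right) \left(-28230\right) = \left(- \frac{23}{7} + 22202\right) \left(-28230\right) = \frac{155391}{7} \left(-28230\right) = - \frac{4386687930}{7}$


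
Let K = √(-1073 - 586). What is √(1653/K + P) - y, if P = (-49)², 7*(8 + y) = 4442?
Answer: -4386/7 + √(734247409 - 304703*I*√1659)/553 ≈ -577.57 - 0.4141*I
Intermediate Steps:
K = I*√1659 (K = √(-1659) = I*√1659 ≈ 40.731*I)
y = 4386/7 (y = -8 + (⅐)*4442 = -8 + 4442/7 = 4386/7 ≈ 626.57)
P = 2401
√(1653/K + P) - y = √(1653/((I*√1659)) + 2401) - 1*4386/7 = √(1653*(-I*√1659/1659) + 2401) - 4386/7 = √(-551*I*√1659/553 + 2401) - 4386/7 = √(2401 - 551*I*√1659/553) - 4386/7 = -4386/7 + √(2401 - 551*I*√1659/553)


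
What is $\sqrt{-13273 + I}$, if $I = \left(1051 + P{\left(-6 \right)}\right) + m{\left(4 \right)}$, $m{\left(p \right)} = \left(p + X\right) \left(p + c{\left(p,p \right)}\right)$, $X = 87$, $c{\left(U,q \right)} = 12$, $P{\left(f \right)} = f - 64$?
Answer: $6 i \sqrt{301} \approx 104.1 i$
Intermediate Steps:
$P{\left(f \right)} = -64 + f$
$m{\left(p \right)} = \left(12 + p\right) \left(87 + p\right)$ ($m{\left(p \right)} = \left(p + 87\right) \left(p + 12\right) = \left(87 + p\right) \left(12 + p\right) = \left(12 + p\right) \left(87 + p\right)$)
$I = 2437$ ($I = \left(1051 - 70\right) + \left(1044 + 4^{2} + 99 \cdot 4\right) = \left(1051 - 70\right) + \left(1044 + 16 + 396\right) = 981 + 1456 = 2437$)
$\sqrt{-13273 + I} = \sqrt{-13273 + 2437} = \sqrt{-10836} = 6 i \sqrt{301}$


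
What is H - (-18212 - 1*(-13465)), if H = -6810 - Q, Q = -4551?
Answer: 2488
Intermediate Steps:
H = -2259 (H = -6810 - 1*(-4551) = -6810 + 4551 = -2259)
H - (-18212 - 1*(-13465)) = -2259 - (-18212 - 1*(-13465)) = -2259 - (-18212 + 13465) = -2259 - 1*(-4747) = -2259 + 4747 = 2488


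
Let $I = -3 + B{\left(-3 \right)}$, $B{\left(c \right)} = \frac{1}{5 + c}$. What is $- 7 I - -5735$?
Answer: $\frac{11505}{2} \approx 5752.5$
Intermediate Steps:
$I = - \frac{5}{2}$ ($I = -3 + \frac{1}{5 - 3} = -3 + \frac{1}{2} = - \frac{5}{2} \approx -2.5$)
$- 7 I - -5735 = \left(-7\right) \left(- \frac{5}{2}\right) - -5735 = \frac{35}{2} + 5735 = \frac{11505}{2}$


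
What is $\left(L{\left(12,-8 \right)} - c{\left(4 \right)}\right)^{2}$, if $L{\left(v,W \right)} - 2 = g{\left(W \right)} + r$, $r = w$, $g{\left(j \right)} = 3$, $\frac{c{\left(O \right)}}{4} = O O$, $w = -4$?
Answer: $3969$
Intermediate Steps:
$c{\left(O \right)} = 4 O^{2}$ ($c{\left(O \right)} = 4 O O = 4 O^{2}$)
$r = -4$
$L{\left(v,W \right)} = 1$ ($L{\left(v,W \right)} = 2 + \left(3 - 4\right) = 2 - 1 = 1$)
$\left(L{\left(12,-8 \right)} - c{\left(4 \right)}\right)^{2} = \left(1 - 4 \cdot 4^{2}\right)^{2} = \left(1 - 4 \cdot 16\right)^{2} = \left(1 - 64\right)^{2} = \left(-63\right)^{2} = 3969$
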